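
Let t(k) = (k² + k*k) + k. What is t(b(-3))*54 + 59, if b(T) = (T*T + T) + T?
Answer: 1193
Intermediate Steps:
b(T) = T² + 2*T (b(T) = (T² + T) + T = (T + T²) + T = T² + 2*T)
t(k) = k + 2*k² (t(k) = (k² + k²) + k = 2*k² + k = k + 2*k²)
t(b(-3))*54 + 59 = ((-3*(2 - 3))*(1 + 2*(-3*(2 - 3))))*54 + 59 = ((-3*(-1))*(1 + 2*(-3*(-1))))*54 + 59 = (3*(1 + 2*3))*54 + 59 = (3*(1 + 6))*54 + 59 = (3*7)*54 + 59 = 21*54 + 59 = 1134 + 59 = 1193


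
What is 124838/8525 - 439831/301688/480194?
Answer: 1644102131282751/112273294790800 ≈ 14.644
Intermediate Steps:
124838/8525 - 439831/301688/480194 = 124838*(1/8525) - 439831*1/301688*(1/480194) = 124838/8525 - 439831/301688*1/480194 = 124838/8525 - 439831/144868767472 = 1644102131282751/112273294790800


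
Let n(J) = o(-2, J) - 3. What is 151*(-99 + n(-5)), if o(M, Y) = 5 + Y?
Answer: -15402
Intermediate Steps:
n(J) = 2 + J (n(J) = (5 + J) - 3 = 2 + J)
151*(-99 + n(-5)) = 151*(-99 + (2 - 5)) = 151*(-99 - 3) = 151*(-102) = -15402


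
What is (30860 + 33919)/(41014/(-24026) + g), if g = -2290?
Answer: -259396709/9176759 ≈ -28.267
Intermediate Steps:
(30860 + 33919)/(41014/(-24026) + g) = (30860 + 33919)/(41014/(-24026) - 2290) = 64779/(41014*(-1/24026) - 2290) = 64779/(-20507/12013 - 2290) = 64779/(-27530277/12013) = 64779*(-12013/27530277) = -259396709/9176759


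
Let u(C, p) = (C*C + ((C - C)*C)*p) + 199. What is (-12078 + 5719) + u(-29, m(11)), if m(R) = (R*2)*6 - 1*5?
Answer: -5319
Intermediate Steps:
m(R) = -5 + 12*R (m(R) = (2*R)*6 - 5 = 12*R - 5 = -5 + 12*R)
u(C, p) = 199 + C² (u(C, p) = (C² + (0*C)*p) + 199 = (C² + 0*p) + 199 = (C² + 0) + 199 = C² + 199 = 199 + C²)
(-12078 + 5719) + u(-29, m(11)) = (-12078 + 5719) + (199 + (-29)²) = -6359 + (199 + 841) = -6359 + 1040 = -5319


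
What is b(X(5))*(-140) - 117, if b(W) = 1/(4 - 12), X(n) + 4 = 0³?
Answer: -199/2 ≈ -99.500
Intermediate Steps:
X(n) = -4 (X(n) = -4 + 0³ = -4 + 0 = -4)
b(W) = -⅛ (b(W) = 1/(-8) = -⅛)
b(X(5))*(-140) - 117 = -⅛*(-140) - 117 = 35/2 - 117 = -199/2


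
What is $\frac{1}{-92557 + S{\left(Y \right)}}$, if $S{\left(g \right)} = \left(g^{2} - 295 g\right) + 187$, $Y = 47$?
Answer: $- \frac{1}{104026} \approx -9.613 \cdot 10^{-6}$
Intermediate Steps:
$S{\left(g \right)} = 187 + g^{2} - 295 g$
$\frac{1}{-92557 + S{\left(Y \right)}} = \frac{1}{-92557 + \left(187 + 47^{2} - 13865\right)} = \frac{1}{-92557 + \left(187 + 2209 - 13865\right)} = \frac{1}{-92557 - 11469} = \frac{1}{-104026} = - \frac{1}{104026}$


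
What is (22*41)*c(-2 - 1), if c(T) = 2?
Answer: 1804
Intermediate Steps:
(22*41)*c(-2 - 1) = (22*41)*2 = 902*2 = 1804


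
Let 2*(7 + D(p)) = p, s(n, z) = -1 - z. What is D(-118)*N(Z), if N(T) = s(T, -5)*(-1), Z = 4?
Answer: 264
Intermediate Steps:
D(p) = -7 + p/2
N(T) = -4 (N(T) = (-1 - 1*(-5))*(-1) = (-1 + 5)*(-1) = 4*(-1) = -4)
D(-118)*N(Z) = (-7 + (½)*(-118))*(-4) = (-7 - 59)*(-4) = -66*(-4) = 264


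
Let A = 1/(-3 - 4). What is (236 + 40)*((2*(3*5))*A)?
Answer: -8280/7 ≈ -1182.9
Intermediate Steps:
A = -⅐ (A = 1/(-7) = -⅐ ≈ -0.14286)
(236 + 40)*((2*(3*5))*A) = (236 + 40)*((2*(3*5))*(-⅐)) = 276*((2*15)*(-⅐)) = 276*(30*(-⅐)) = 276*(-30/7) = -8280/7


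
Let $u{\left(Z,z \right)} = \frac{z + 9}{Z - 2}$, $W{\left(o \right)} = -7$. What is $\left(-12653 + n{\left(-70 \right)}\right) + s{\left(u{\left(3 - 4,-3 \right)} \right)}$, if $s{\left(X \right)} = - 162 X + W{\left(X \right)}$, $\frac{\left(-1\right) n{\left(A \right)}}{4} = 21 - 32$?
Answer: $-12292$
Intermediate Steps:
$u{\left(Z,z \right)} = \frac{9 + z}{-2 + Z}$
$n{\left(A \right)} = 44$ ($n{\left(A \right)} = - 4 \left(21 - 32\right) = \left(-4\right) \left(-11\right) = 44$)
$s{\left(X \right)} = -7 - 162 X$ ($s{\left(X \right)} = - 162 X - 7 = -7 - 162 X$)
$\left(-12653 + n{\left(-70 \right)}\right) + s{\left(u{\left(3 - 4,-3 \right)} \right)} = \left(-12653 + 44\right) - \left(7 + 162 \frac{9 - 3}{-2 + \left(3 - 4\right)}\right) = -12609 - \left(7 + 162 \frac{1}{-2 + \left(3 - 4\right)} 6\right) = -12609 - \left(7 + 162 \frac{1}{-2 - 1} \cdot 6\right) = -12609 - \left(7 + 162 \frac{1}{-3} \cdot 6\right) = -12609 - \left(7 + 162 \left(\left(- \frac{1}{3}\right) 6\right)\right) = -12609 - -317 = -12609 + \left(-7 + 324\right) = -12609 + 317 = -12292$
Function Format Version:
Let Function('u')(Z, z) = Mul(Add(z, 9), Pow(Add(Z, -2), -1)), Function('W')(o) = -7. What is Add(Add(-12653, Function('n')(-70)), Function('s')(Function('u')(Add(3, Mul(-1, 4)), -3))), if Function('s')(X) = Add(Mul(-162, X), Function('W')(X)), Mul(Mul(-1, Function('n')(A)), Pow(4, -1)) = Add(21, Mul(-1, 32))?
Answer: -12292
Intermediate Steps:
Function('u')(Z, z) = Mul(Pow(Add(-2, Z), -1), Add(9, z)) (Function('u')(Z, z) = Mul(Add(9, z), Pow(Add(-2, Z), -1)) = Mul(Pow(Add(-2, Z), -1), Add(9, z)))
Function('n')(A) = 44 (Function('n')(A) = Mul(-4, Add(21, Mul(-1, 32))) = Mul(-4, Add(21, -32)) = Mul(-4, -11) = 44)
Function('s')(X) = Add(-7, Mul(-162, X)) (Function('s')(X) = Add(Mul(-162, X), -7) = Add(-7, Mul(-162, X)))
Add(Add(-12653, Function('n')(-70)), Function('s')(Function('u')(Add(3, Mul(-1, 4)), -3))) = Add(Add(-12653, 44), Add(-7, Mul(-162, Mul(Pow(Add(-2, Add(3, Mul(-1, 4))), -1), Add(9, -3))))) = Add(-12609, Add(-7, Mul(-162, Mul(Pow(Add(-2, Add(3, -4)), -1), 6)))) = Add(-12609, Add(-7, Mul(-162, Mul(Pow(Add(-2, -1), -1), 6)))) = Add(-12609, Add(-7, Mul(-162, Mul(Pow(-3, -1), 6)))) = Add(-12609, Add(-7, Mul(-162, Mul(Rational(-1, 3), 6)))) = Add(-12609, Add(-7, Mul(-162, -2))) = Add(-12609, Add(-7, 324)) = Add(-12609, 317) = -12292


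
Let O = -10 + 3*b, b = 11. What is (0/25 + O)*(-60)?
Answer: -1380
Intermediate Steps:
O = 23 (O = -10 + 3*11 = -10 + 33 = 23)
(0/25 + O)*(-60) = (0/25 + 23)*(-60) = (0*(1/25) + 23)*(-60) = (0 + 23)*(-60) = 23*(-60) = -1380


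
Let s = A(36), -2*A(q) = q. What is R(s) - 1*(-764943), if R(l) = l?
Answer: 764925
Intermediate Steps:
A(q) = -q/2
s = -18 (s = -1/2*36 = -18)
R(s) - 1*(-764943) = -18 - 1*(-764943) = -18 + 764943 = 764925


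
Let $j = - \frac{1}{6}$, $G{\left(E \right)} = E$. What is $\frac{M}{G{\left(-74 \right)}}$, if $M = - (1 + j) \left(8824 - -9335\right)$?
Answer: $\frac{30265}{148} \approx 204.49$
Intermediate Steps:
$j = - \frac{1}{6}$ ($j = \left(-1\right) \frac{1}{6} = - \frac{1}{6} \approx -0.16667$)
$M = - \frac{30265}{2}$ ($M = - (1 - \frac{1}{6}) \left(8824 - -9335\right) = \left(-1\right) \frac{5}{6} \left(8824 + 9335\right) = \left(- \frac{5}{6}\right) 18159 = - \frac{30265}{2} \approx -15133.0$)
$\frac{M}{G{\left(-74 \right)}} = - \frac{30265}{2 \left(-74\right)} = \left(- \frac{30265}{2}\right) \left(- \frac{1}{74}\right) = \frac{30265}{148}$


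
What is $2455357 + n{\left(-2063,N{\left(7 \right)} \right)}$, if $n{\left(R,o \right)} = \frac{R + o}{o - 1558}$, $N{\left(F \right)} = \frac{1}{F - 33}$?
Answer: $\frac{99464110352}{40509} \approx 2.4554 \cdot 10^{6}$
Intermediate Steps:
$N{\left(F \right)} = \frac{1}{-33 + F}$
$n{\left(R,o \right)} = \frac{R + o}{-1558 + o}$
$2455357 + n{\left(-2063,N{\left(7 \right)} \right)} = 2455357 + \frac{-2063 + \frac{1}{-33 + 7}}{-1558 + \frac{1}{-33 + 7}} = 2455357 + \frac{-2063 + \frac{1}{-26}}{-1558 + \frac{1}{-26}} = 2455357 + \frac{-2063 - \frac{1}{26}}{-1558 - \frac{1}{26}} = 2455357 + \frac{1}{- \frac{40509}{26}} \left(- \frac{53639}{26}\right) = 2455357 - - \frac{53639}{40509} = 2455357 + \frac{53639}{40509} = \frac{99464110352}{40509}$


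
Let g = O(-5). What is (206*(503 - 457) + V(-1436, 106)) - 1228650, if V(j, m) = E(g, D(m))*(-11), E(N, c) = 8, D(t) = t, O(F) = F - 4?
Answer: -1219262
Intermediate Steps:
O(F) = -4 + F
g = -9 (g = -4 - 5 = -9)
V(j, m) = -88 (V(j, m) = 8*(-11) = -88)
(206*(503 - 457) + V(-1436, 106)) - 1228650 = (206*(503 - 457) - 88) - 1228650 = (206*46 - 88) - 1228650 = (9476 - 88) - 1228650 = 9388 - 1228650 = -1219262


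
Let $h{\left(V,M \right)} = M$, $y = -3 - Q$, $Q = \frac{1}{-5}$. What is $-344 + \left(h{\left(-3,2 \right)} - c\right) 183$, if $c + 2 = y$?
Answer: $\frac{4502}{5} \approx 900.4$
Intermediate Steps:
$Q = - \frac{1}{5} \approx -0.2$
$y = - \frac{14}{5}$ ($y = -3 - - \frac{1}{5} = -3 + \frac{1}{5} = - \frac{14}{5} \approx -2.8$)
$c = - \frac{24}{5}$ ($c = -2 - \frac{14}{5} = - \frac{24}{5} \approx -4.8$)
$-344 + \left(h{\left(-3,2 \right)} - c\right) 183 = -344 + \left(2 - - \frac{24}{5}\right) 183 = -344 + \left(2 + \frac{24}{5}\right) 183 = -344 + \frac{34}{5} \cdot 183 = -344 + \frac{6222}{5} = \frac{4502}{5}$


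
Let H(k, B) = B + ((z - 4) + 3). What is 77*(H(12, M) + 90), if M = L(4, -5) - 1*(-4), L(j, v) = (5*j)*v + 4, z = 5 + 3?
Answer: 385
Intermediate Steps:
z = 8
L(j, v) = 4 + 5*j*v (L(j, v) = 5*j*v + 4 = 4 + 5*j*v)
M = -92 (M = (4 + 5*4*(-5)) - 1*(-4) = (4 - 100) + 4 = -96 + 4 = -92)
H(k, B) = 7 + B (H(k, B) = B + ((8 - 4) + 3) = B + (4 + 3) = B + 7 = 7 + B)
77*(H(12, M) + 90) = 77*((7 - 92) + 90) = 77*(-85 + 90) = 77*5 = 385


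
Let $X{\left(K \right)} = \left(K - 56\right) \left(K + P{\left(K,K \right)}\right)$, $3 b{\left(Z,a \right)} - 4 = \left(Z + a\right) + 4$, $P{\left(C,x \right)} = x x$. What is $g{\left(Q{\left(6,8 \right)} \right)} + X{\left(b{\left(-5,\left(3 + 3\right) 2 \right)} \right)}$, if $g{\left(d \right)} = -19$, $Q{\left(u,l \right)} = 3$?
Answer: $-1549$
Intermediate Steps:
$P{\left(C,x \right)} = x^{2}$
$b{\left(Z,a \right)} = \frac{8}{3} + \frac{Z}{3} + \frac{a}{3}$ ($b{\left(Z,a \right)} = \frac{4}{3} + \frac{\left(Z + a\right) + 4}{3} = \frac{4}{3} + \frac{4 + Z + a}{3} = \frac{4}{3} + \left(\frac{4}{3} + \frac{Z}{3} + \frac{a}{3}\right) = \frac{8}{3} + \frac{Z}{3} + \frac{a}{3}$)
$X{\left(K \right)} = \left(-56 + K\right) \left(K + K^{2}\right)$ ($X{\left(K \right)} = \left(K - 56\right) \left(K + K^{2}\right) = \left(-56 + K\right) \left(K + K^{2}\right)$)
$g{\left(Q{\left(6,8 \right)} \right)} + X{\left(b{\left(-5,\left(3 + 3\right) 2 \right)} \right)} = -19 + \left(\frac{8}{3} + \frac{1}{3} \left(-5\right) + \frac{\left(3 + 3\right) 2}{3}\right) \left(-56 + \left(\frac{8}{3} + \frac{1}{3} \left(-5\right) + \frac{\left(3 + 3\right) 2}{3}\right)^{2} - 55 \left(\frac{8}{3} + \frac{1}{3} \left(-5\right) + \frac{\left(3 + 3\right) 2}{3}\right)\right) = -19 + \left(\frac{8}{3} - \frac{5}{3} + \frac{6 \cdot 2}{3}\right) \left(-56 + \left(\frac{8}{3} - \frac{5}{3} + \frac{6 \cdot 2}{3}\right)^{2} - 55 \left(\frac{8}{3} - \frac{5}{3} + \frac{6 \cdot 2}{3}\right)\right) = -19 + \left(\frac{8}{3} - \frac{5}{3} + \frac{1}{3} \cdot 12\right) \left(-56 + \left(\frac{8}{3} - \frac{5}{3} + \frac{1}{3} \cdot 12\right)^{2} - 55 \left(\frac{8}{3} - \frac{5}{3} + \frac{1}{3} \cdot 12\right)\right) = -19 + \left(\frac{8}{3} - \frac{5}{3} + 4\right) \left(-56 + \left(\frac{8}{3} - \frac{5}{3} + 4\right)^{2} - 55 \left(\frac{8}{3} - \frac{5}{3} + 4\right)\right) = -19 + 5 \left(-56 + 5^{2} - 275\right) = -19 + 5 \left(-56 + 25 - 275\right) = -19 + 5 \left(-306\right) = -19 - 1530 = -1549$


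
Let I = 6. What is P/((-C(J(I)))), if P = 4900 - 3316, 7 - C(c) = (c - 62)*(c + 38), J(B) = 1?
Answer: -792/1193 ≈ -0.66387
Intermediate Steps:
C(c) = 7 - (-62 + c)*(38 + c) (C(c) = 7 - (c - 62)*(c + 38) = 7 - (-62 + c)*(38 + c))
P = 1584
P/((-C(J(I)))) = 1584/((-(2363 - 1*1² + 24*1))) = 1584/((-(2363 - 1*1 + 24))) = 1584/((-(2363 - 1 + 24))) = 1584/((-1*2386)) = 1584/(-2386) = 1584*(-1/2386) = -792/1193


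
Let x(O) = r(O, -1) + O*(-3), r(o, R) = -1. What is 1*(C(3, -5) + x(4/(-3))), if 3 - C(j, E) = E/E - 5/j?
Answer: 20/3 ≈ 6.6667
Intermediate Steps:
C(j, E) = 2 + 5/j (C(j, E) = 3 - (E/E - 5/j) = 3 - (1 - 5/j) = 3 + (-1 + 5/j) = 2 + 5/j)
x(O) = -1 - 3*O (x(O) = -1 + O*(-3) = -1 - 3*O)
1*(C(3, -5) + x(4/(-3))) = 1*((2 + 5/3) + (-1 - 12/(-3))) = 1*((2 + 5*(1/3)) + (-1 - 12*(-1)/3)) = 1*((2 + 5/3) + (-1 - 3*(-4/3))) = 1*(11/3 + (-1 + 4)) = 1*(11/3 + 3) = 1*(20/3) = 20/3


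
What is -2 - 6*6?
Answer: -38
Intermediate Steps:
-2 - 6*6 = -2 - 36 = -38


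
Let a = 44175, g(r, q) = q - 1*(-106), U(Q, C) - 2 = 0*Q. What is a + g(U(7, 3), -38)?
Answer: 44243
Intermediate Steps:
U(Q, C) = 2 (U(Q, C) = 2 + 0*Q = 2 + 0 = 2)
g(r, q) = 106 + q (g(r, q) = q + 106 = 106 + q)
a + g(U(7, 3), -38) = 44175 + (106 - 38) = 44175 + 68 = 44243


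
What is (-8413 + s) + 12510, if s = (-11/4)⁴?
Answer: 1063473/256 ≈ 4154.2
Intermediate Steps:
s = 14641/256 (s = (-11*¼)⁴ = (-11/4)⁴ = 14641/256 ≈ 57.191)
(-8413 + s) + 12510 = (-8413 + 14641/256) + 12510 = -2139087/256 + 12510 = 1063473/256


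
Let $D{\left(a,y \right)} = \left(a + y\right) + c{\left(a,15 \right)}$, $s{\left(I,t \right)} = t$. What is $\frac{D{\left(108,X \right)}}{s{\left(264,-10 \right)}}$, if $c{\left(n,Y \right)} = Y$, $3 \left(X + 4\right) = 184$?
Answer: $- \frac{541}{30} \approx -18.033$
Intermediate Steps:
$X = \frac{172}{3}$ ($X = -4 + \frac{1}{3} \cdot 184 = -4 + \frac{184}{3} = \frac{172}{3} \approx 57.333$)
$D{\left(a,y \right)} = 15 + a + y$ ($D{\left(a,y \right)} = \left(a + y\right) + 15 = 15 + a + y$)
$\frac{D{\left(108,X \right)}}{s{\left(264,-10 \right)}} = \frac{15 + 108 + \frac{172}{3}}{-10} = \frac{541}{3} \left(- \frac{1}{10}\right) = - \frac{541}{30}$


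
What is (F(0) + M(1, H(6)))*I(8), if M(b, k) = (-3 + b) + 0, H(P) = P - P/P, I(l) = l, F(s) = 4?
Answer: 16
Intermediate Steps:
H(P) = -1 + P (H(P) = P - 1*1 = P - 1 = -1 + P)
M(b, k) = -3 + b
(F(0) + M(1, H(6)))*I(8) = (4 + (-3 + 1))*8 = (4 - 2)*8 = 2*8 = 16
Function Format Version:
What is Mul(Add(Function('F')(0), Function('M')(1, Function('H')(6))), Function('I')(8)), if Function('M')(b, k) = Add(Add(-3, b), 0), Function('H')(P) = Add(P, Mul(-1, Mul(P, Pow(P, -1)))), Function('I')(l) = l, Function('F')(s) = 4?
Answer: 16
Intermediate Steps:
Function('H')(P) = Add(-1, P) (Function('H')(P) = Add(P, Mul(-1, 1)) = Add(P, -1) = Add(-1, P))
Function('M')(b, k) = Add(-3, b)
Mul(Add(Function('F')(0), Function('M')(1, Function('H')(6))), Function('I')(8)) = Mul(Add(4, Add(-3, 1)), 8) = Mul(Add(4, -2), 8) = Mul(2, 8) = 16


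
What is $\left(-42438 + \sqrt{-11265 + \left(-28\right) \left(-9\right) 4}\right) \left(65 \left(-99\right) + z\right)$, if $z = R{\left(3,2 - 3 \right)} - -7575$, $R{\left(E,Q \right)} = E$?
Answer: $-48506634 + 1143 i \sqrt{10257} \approx -4.8507 \cdot 10^{7} + 1.1576 \cdot 10^{5} i$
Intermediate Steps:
$z = 7578$ ($z = 3 - -7575 = 3 + 7575 = 7578$)
$\left(-42438 + \sqrt{-11265 + \left(-28\right) \left(-9\right) 4}\right) \left(65 \left(-99\right) + z\right) = \left(-42438 + \sqrt{-11265 + \left(-28\right) \left(-9\right) 4}\right) \left(65 \left(-99\right) + 7578\right) = \left(-42438 + \sqrt{-11265 + 252 \cdot 4}\right) \left(-6435 + 7578\right) = \left(-42438 + \sqrt{-11265 + 1008}\right) 1143 = \left(-42438 + \sqrt{-10257}\right) 1143 = \left(-42438 + i \sqrt{10257}\right) 1143 = -48506634 + 1143 i \sqrt{10257}$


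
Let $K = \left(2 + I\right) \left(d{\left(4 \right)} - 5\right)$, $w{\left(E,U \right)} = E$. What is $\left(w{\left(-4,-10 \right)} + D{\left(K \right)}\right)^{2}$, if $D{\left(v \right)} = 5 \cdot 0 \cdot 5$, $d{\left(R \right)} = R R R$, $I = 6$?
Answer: $16$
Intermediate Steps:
$d{\left(R \right)} = R^{3}$ ($d{\left(R \right)} = R^{2} R = R^{3}$)
$K = 472$ ($K = \left(2 + 6\right) \left(4^{3} - 5\right) = 8 \left(64 - 5\right) = 8 \cdot 59 = 472$)
$D{\left(v \right)} = 0$ ($D{\left(v \right)} = 0 \cdot 5 = 0$)
$\left(w{\left(-4,-10 \right)} + D{\left(K \right)}\right)^{2} = \left(-4 + 0\right)^{2} = \left(-4\right)^{2} = 16$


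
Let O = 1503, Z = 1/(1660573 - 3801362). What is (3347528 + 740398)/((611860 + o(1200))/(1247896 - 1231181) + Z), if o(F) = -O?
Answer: 73139716966279005/653322767479 ≈ 1.1195e+5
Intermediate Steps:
Z = -1/2140789 (Z = 1/(-2140789) = -1/2140789 ≈ -4.6712e-7)
o(F) = -1503 (o(F) = -1*1503 = -1503)
(3347528 + 740398)/((611860 + o(1200))/(1247896 - 1231181) + Z) = (3347528 + 740398)/((611860 - 1503)/(1247896 - 1231181) - 1/2140789) = 4087926/(610357/16715 - 1/2140789) = 4087926/(1306645534958/35783288135) = 4087926*(35783288135/1306645534958) = 73139716966279005/653322767479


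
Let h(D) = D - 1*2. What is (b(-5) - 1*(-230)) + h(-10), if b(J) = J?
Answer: 213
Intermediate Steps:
h(D) = -2 + D (h(D) = D - 2 = -2 + D)
(b(-5) - 1*(-230)) + h(-10) = (-5 - 1*(-230)) + (-2 - 10) = (-5 + 230) - 12 = 225 - 12 = 213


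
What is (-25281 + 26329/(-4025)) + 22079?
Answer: -12914379/4025 ≈ -3208.5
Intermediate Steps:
(-25281 + 26329/(-4025)) + 22079 = (-25281 + 26329*(-1/4025)) + 22079 = (-25281 - 26329/4025) + 22079 = -101782354/4025 + 22079 = -12914379/4025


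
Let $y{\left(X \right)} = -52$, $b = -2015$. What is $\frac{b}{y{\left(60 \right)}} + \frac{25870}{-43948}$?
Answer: $\frac{1677115}{43948} \approx 38.161$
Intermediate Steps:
$\frac{b}{y{\left(60 \right)}} + \frac{25870}{-43948} = - \frac{2015}{-52} + \frac{25870}{-43948} = \left(-2015\right) \left(- \frac{1}{52}\right) + 25870 \left(- \frac{1}{43948}\right) = \frac{155}{4} - \frac{12935}{21974} = \frac{1677115}{43948}$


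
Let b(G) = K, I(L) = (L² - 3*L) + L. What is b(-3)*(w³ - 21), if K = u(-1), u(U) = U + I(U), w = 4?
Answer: 86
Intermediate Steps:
I(L) = L² - 2*L
u(U) = U + U*(-2 + U)
K = 2 (K = -(-1 - 1) = -1*(-2) = 2)
b(G) = 2
b(-3)*(w³ - 21) = 2*(4³ - 21) = 2*(64 - 21) = 2*43 = 86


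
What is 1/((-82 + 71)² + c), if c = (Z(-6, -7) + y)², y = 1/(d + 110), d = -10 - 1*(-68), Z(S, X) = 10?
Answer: 28224/6240865 ≈ 0.0045225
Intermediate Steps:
d = 58 (d = -10 + 68 = 58)
y = 1/168 (y = 1/(58 + 110) = 1/168 ≈ 0.0059524)
c = 2825761/28224 (c = (10 + 1/168)² = (1681/168)² = 2825761/28224 ≈ 100.12)
1/((-82 + 71)² + c) = 1/((-82 + 71)² + 2825761/28224) = 1/((-11)² + 2825761/28224) = 1/(121 + 2825761/28224) = 1/(6240865/28224) = 28224/6240865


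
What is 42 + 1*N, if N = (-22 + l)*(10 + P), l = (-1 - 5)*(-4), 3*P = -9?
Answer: 56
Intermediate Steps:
P = -3 (P = (⅓)*(-9) = -3)
l = 24 (l = -6*(-4) = 24)
N = 14 (N = (-22 + 24)*(10 - 3) = 2*7 = 14)
42 + 1*N = 42 + 1*14 = 42 + 14 = 56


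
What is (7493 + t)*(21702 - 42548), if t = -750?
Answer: -140564578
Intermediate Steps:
(7493 + t)*(21702 - 42548) = (7493 - 750)*(21702 - 42548) = 6743*(-20846) = -140564578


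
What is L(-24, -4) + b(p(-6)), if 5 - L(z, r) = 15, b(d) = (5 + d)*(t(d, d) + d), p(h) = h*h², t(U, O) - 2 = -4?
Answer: 45988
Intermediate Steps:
t(U, O) = -2 (t(U, O) = 2 - 4 = -2)
p(h) = h³
b(d) = (-2 + d)*(5 + d) (b(d) = (5 + d)*(-2 + d) = (-2 + d)*(5 + d))
L(z, r) = -10 (L(z, r) = 5 - 1*15 = 5 - 15 = -10)
L(-24, -4) + b(p(-6)) = -10 + (-10 + ((-6)³)² + 3*(-6)³) = -10 + (-10 + (-216)² + 3*(-216)) = -10 + (-10 + 46656 - 648) = -10 + 45998 = 45988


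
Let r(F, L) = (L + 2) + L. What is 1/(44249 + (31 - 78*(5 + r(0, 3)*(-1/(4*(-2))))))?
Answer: 1/43812 ≈ 2.2825e-5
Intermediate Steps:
r(F, L) = 2 + 2*L (r(F, L) = (2 + L) + L = 2 + 2*L)
1/(44249 + (31 - 78*(5 + r(0, 3)*(-1/(4*(-2)))))) = 1/(44249 + (31 - 78*(5 + (2 + 2*3)*(-1/(4*(-2)))))) = 1/(44249 + (31 - 78*(5 + (2 + 6)*(-1/(-8))))) = 1/(44249 + (31 - 78*(5 + 8*(-1*(-⅛))))) = 1/(44249 + (31 - 78*(5 + 8*(⅛)))) = 1/(44249 + (31 - 78*(5 + 1))) = 1/(44249 + (31 - 78*6)) = 1/(44249 + (31 - 468)) = 1/(44249 - 437) = 1/43812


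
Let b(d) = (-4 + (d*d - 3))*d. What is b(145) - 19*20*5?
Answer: 3045710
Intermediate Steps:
b(d) = d*(-7 + d²) (b(d) = (-4 + (d² - 3))*d = (-4 + (-3 + d²))*d = (-7 + d²)*d = d*(-7 + d²))
b(145) - 19*20*5 = 145*(-7 + 145²) - 19*20*5 = 145*(-7 + 21025) - 380*5 = 145*21018 - 1*1900 = 3047610 - 1900 = 3045710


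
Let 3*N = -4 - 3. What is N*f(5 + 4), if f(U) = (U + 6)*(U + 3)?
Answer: -420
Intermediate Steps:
f(U) = (3 + U)*(6 + U) (f(U) = (6 + U)*(3 + U) = (3 + U)*(6 + U))
N = -7/3 (N = (-4 - 3)/3 = (1/3)*(-7) = -7/3 ≈ -2.3333)
N*f(5 + 4) = -7*(18 + (5 + 4)**2 + 9*(5 + 4))/3 = -7*(18 + 9**2 + 9*9)/3 = -7*(18 + 81 + 81)/3 = -7/3*180 = -420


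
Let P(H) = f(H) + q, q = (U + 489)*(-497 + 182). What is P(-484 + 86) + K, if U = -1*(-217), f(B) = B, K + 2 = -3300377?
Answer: -3523167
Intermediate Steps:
K = -3300379 (K = -2 - 3300377 = -3300379)
U = 217
q = -222390 (q = (217 + 489)*(-497 + 182) = 706*(-315) = -222390)
P(H) = -222390 + H (P(H) = H - 222390 = -222390 + H)
P(-484 + 86) + K = (-222390 + (-484 + 86)) - 3300379 = (-222390 - 398) - 3300379 = -222788 - 3300379 = -3523167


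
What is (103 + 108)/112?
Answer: 211/112 ≈ 1.8839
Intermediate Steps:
(103 + 108)/112 = (1/112)*211 = 211/112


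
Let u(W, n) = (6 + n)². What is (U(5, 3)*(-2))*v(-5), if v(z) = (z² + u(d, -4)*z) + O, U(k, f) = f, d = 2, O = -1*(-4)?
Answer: -54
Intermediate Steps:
O = 4
v(z) = 4 + z² + 4*z (v(z) = (z² + (6 - 4)²*z) + 4 = (z² + 2²*z) + 4 = (z² + 4*z) + 4 = 4 + z² + 4*z)
(U(5, 3)*(-2))*v(-5) = (3*(-2))*(4 + (-5)² + 4*(-5)) = -6*(4 + 25 - 20) = -6*9 = -54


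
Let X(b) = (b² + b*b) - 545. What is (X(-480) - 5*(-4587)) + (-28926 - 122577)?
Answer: 331687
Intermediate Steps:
X(b) = -545 + 2*b² (X(b) = (b² + b²) - 545 = 2*b² - 545 = -545 + 2*b²)
(X(-480) - 5*(-4587)) + (-28926 - 122577) = ((-545 + 2*(-480)²) - 5*(-4587)) + (-28926 - 122577) = ((-545 + 2*230400) + 22935) - 151503 = ((-545 + 460800) + 22935) - 151503 = (460255 + 22935) - 151503 = 483190 - 151503 = 331687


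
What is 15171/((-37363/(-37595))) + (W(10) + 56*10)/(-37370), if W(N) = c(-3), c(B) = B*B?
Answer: 21314098191103/1396255310 ≈ 15265.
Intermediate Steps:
c(B) = B²
W(N) = 9 (W(N) = (-3)² = 9)
15171/((-37363/(-37595))) + (W(10) + 56*10)/(-37370) = 15171/((-37363/(-37595))) + (9 + 56*10)/(-37370) = 15171/((-37363*(-1/37595))) + (9 + 560)*(-1/37370) = 15171/(37363/37595) + 569*(-1/37370) = 15171*(37595/37363) - 569/37370 = 570353745/37363 - 569/37370 = 21314098191103/1396255310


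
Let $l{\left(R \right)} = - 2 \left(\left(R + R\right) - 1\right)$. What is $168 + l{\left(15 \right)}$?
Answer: $110$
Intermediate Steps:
$l{\left(R \right)} = 2 - 4 R$ ($l{\left(R \right)} = - 2 \left(2 R - 1\right) = - 2 \left(-1 + 2 R\right) = 2 - 4 R$)
$168 + l{\left(15 \right)} = 168 + \left(2 - 60\right) = 168 - 58 = 110$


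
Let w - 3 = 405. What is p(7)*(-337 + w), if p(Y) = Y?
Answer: 497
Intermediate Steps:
w = 408 (w = 3 + 405 = 408)
p(7)*(-337 + w) = 7*(-337 + 408) = 7*71 = 497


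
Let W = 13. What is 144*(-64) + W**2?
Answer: -9047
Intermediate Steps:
144*(-64) + W**2 = 144*(-64) + 13**2 = -9216 + 169 = -9047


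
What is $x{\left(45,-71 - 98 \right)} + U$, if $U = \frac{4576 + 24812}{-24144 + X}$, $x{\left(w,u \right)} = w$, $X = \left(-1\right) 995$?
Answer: $\frac{1101867}{25139} \approx 43.831$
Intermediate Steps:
$X = -995$
$U = - \frac{29388}{25139}$ ($U = \frac{4576 + 24812}{-24144 - 995} = \frac{29388}{-25139} = 29388 \left(- \frac{1}{25139}\right) = - \frac{29388}{25139} \approx -1.169$)
$x{\left(45,-71 - 98 \right)} + U = 45 - \frac{29388}{25139} = \frac{1101867}{25139}$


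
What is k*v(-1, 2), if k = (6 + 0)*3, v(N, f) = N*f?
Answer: -36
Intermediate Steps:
k = 18 (k = 6*3 = 18)
k*v(-1, 2) = 18*(-1*2) = 18*(-2) = -36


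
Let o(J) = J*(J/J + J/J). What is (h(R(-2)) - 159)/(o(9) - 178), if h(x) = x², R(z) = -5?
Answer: 67/80 ≈ 0.83750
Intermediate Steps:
o(J) = 2*J (o(J) = J*(1 + 1) = J*2 = 2*J)
(h(R(-2)) - 159)/(o(9) - 178) = ((-5)² - 159)/(2*9 - 178) = (25 - 159)/(18 - 178) = -134/(-160) = -134*(-1/160) = 67/80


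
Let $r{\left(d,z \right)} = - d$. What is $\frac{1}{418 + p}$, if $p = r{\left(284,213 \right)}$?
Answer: $\frac{1}{134} \approx 0.0074627$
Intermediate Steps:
$p = -284$ ($p = \left(-1\right) 284 = -284$)
$\frac{1}{418 + p} = \frac{1}{418 - 284} = \frac{1}{134}$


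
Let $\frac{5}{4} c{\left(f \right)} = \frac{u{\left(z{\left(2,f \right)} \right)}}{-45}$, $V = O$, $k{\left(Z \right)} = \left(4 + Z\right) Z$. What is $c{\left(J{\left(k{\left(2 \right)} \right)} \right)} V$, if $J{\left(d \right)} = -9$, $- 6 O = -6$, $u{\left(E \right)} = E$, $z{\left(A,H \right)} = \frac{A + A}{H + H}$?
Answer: $\frac{8}{2025} \approx 0.0039506$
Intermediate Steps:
$z{\left(A,H \right)} = \frac{A}{H}$ ($z{\left(A,H \right)} = \frac{2 A}{2 H} = 2 A \frac{1}{2 H} = \frac{A}{H}$)
$O = 1$ ($O = \left(- \frac{1}{6}\right) \left(-6\right) = 1$)
$k{\left(Z \right)} = Z \left(4 + Z\right)$
$V = 1$
$c{\left(f \right)} = - \frac{8}{225 f}$ ($c{\left(f \right)} = \frac{4 \frac{2 \frac{1}{f}}{-45}}{5} = \frac{4 \frac{2}{f} \left(- \frac{1}{45}\right)}{5} = \frac{4 \left(- \frac{2}{45 f}\right)}{5} = - \frac{8}{225 f}$)
$c{\left(J{\left(k{\left(2 \right)} \right)} \right)} V = - \frac{8}{225 \left(-9\right)} 1 = \left(- \frac{8}{225}\right) \left(- \frac{1}{9}\right) 1 = \frac{8}{2025} \cdot 1 = \frac{8}{2025}$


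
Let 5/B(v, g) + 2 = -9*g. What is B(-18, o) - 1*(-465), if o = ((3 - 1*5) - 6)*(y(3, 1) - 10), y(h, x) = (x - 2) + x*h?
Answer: 268765/578 ≈ 464.99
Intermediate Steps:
y(h, x) = -2 + x + h*x (y(h, x) = (-2 + x) + h*x = -2 + x + h*x)
o = 64 (o = ((3 - 1*5) - 6)*((-2 + 1 + 3*1) - 10) = ((3 - 5) - 6)*((-2 + 1 + 3) - 10) = (-2 - 6)*(2 - 10) = -8*(-8) = 64)
B(v, g) = 5/(-2 - 9*g)
B(-18, o) - 1*(-465) = -5/(2 + 9*64) - 1*(-465) = -5/(2 + 576) + 465 = -5/578 + 465 = 268765/578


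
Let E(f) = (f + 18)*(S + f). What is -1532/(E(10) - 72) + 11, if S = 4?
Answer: 497/80 ≈ 6.2125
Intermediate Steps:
E(f) = (4 + f)*(18 + f) (E(f) = (f + 18)*(4 + f) = (18 + f)*(4 + f) = (4 + f)*(18 + f))
-1532/(E(10) - 72) + 11 = -1532/((72 + 10² + 22*10) - 72) + 11 = -1532/((72 + 100 + 220) - 72) + 11 = -1532/(392 - 72) + 11 = -1532/320 + 11 = (1/320)*(-1532) + 11 = -383/80 + 11 = 497/80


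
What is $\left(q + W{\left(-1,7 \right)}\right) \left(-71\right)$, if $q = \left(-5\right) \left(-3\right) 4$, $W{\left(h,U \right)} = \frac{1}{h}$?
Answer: $-4189$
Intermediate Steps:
$q = 60$ ($q = 15 \cdot 4 = 60$)
$\left(q + W{\left(-1,7 \right)}\right) \left(-71\right) = \left(60 + \frac{1}{-1}\right) \left(-71\right) = \left(60 - 1\right) \left(-71\right) = 59 \left(-71\right) = -4189$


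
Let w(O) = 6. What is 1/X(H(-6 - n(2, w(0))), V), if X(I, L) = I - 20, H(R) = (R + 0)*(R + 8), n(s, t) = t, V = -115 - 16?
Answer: 1/28 ≈ 0.035714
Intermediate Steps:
V = -131
H(R) = R*(8 + R)
X(I, L) = -20 + I
1/X(H(-6 - n(2, w(0))), V) = 1/(-20 + (-6 - 1*6)*(8 + (-6 - 1*6))) = 1/(-20 + (-6 - 6)*(8 + (-6 - 6))) = 1/(-20 - 12*(8 - 12)) = 1/(-20 - 12*(-4)) = 1/(-20 + 48) = 1/28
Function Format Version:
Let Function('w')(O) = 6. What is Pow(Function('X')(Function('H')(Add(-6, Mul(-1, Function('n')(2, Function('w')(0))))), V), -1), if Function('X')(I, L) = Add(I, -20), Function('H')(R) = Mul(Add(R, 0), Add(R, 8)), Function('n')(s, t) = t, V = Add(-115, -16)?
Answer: Rational(1, 28) ≈ 0.035714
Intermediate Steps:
V = -131
Function('H')(R) = Mul(R, Add(8, R))
Function('X')(I, L) = Add(-20, I)
Pow(Function('X')(Function('H')(Add(-6, Mul(-1, Function('n')(2, Function('w')(0))))), V), -1) = Pow(Add(-20, Mul(Add(-6, Mul(-1, 6)), Add(8, Add(-6, Mul(-1, 6))))), -1) = Pow(Add(-20, Mul(Add(-6, -6), Add(8, Add(-6, -6)))), -1) = Pow(Add(-20, Mul(-12, Add(8, -12))), -1) = Pow(Add(-20, Mul(-12, -4)), -1) = Pow(Add(-20, 48), -1) = Pow(28, -1) = Rational(1, 28)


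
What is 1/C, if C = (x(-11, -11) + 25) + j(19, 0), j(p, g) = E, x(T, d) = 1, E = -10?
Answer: 1/16 ≈ 0.062500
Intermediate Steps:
j(p, g) = -10
C = 16 (C = (1 + 25) - 10 = 26 - 10 = 16)
1/C = 1/16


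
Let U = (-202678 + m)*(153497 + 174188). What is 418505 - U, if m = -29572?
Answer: 76105259755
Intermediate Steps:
U = -76104841250 (U = (-202678 - 29572)*(153497 + 174188) = -232250*327685 = -76104841250)
418505 - U = 418505 - 1*(-76104841250) = 418505 + 76104841250 = 76105259755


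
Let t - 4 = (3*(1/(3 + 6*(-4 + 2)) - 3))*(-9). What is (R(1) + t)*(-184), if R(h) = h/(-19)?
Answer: -307464/19 ≈ -16182.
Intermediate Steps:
t = 88 (t = 4 + (3*(1/(3 + 6*(-4 + 2)) - 3))*(-9) = 4 + (3*(1/(3 + 6*(-2)) - 3))*(-9) = 4 + (3*(1/(3 - 12) - 3))*(-9) = 4 + (3*(1/(-9) - 3))*(-9) = 4 + (3*(-1/9 - 3))*(-9) = 4 + (3*(-28/9))*(-9) = 4 - 28/3*(-9) = 4 + 84 = 88)
R(h) = -h/19 (R(h) = h*(-1/19) = -h/19)
(R(1) + t)*(-184) = (-1/19*1 + 88)*(-184) = (-1/19 + 88)*(-184) = (1671/19)*(-184) = -307464/19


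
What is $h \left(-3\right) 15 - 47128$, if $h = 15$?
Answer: $-47803$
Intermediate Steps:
$h \left(-3\right) 15 - 47128 = 15 \left(-3\right) 15 - 47128 = \left(-45\right) 15 - 47128 = -675 - 47128 = -47803$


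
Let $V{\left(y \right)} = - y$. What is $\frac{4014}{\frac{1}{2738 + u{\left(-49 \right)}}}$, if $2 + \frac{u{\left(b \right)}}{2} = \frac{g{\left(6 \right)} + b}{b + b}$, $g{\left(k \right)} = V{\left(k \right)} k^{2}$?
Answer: $\frac{538803234}{49} \approx 1.0996 \cdot 10^{7}$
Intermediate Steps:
$g{\left(k \right)} = - k^{3}$ ($g{\left(k \right)} = - k k^{2} = - k^{3}$)
$u{\left(b \right)} = -4 + \frac{-216 + b}{b}$ ($u{\left(b \right)} = -4 + 2 \frac{- 6^{3} + b}{b + b} = -4 + 2 \frac{\left(-1\right) 216 + b}{2 b} = -4 + 2 \left(-216 + b\right) \frac{1}{2 b} = -4 + 2 \frac{-216 + b}{2 b} = -4 + \frac{-216 + b}{b}$)
$\frac{4014}{\frac{1}{2738 + u{\left(-49 \right)}}} = \frac{4014}{\frac{1}{2738 - \left(3 + \frac{216}{-49}\right)}} = \frac{4014}{\frac{1}{2738 - - \frac{69}{49}}} = \frac{4014}{\frac{1}{2738 + \left(-3 + \frac{216}{49}\right)}} = \frac{4014}{\frac{1}{2738 + \frac{69}{49}}} = \frac{4014}{\frac{1}{\frac{134231}{49}}} = \frac{4014}{\frac{49}{134231}} = 4014 \cdot \frac{134231}{49} = \frac{538803234}{49}$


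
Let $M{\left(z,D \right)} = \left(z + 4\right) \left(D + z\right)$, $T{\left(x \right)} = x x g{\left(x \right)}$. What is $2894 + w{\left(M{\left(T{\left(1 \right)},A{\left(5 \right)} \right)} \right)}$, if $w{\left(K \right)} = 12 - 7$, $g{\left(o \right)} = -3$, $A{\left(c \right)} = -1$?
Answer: $2899$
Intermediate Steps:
$T{\left(x \right)} = - 3 x^{2}$ ($T{\left(x \right)} = x x \left(-3\right) = x^{2} \left(-3\right) = - 3 x^{2}$)
$M{\left(z,D \right)} = \left(4 + z\right) \left(D + z\right)$
$w{\left(K \right)} = 5$
$2894 + w{\left(M{\left(T{\left(1 \right)},A{\left(5 \right)} \right)} \right)} = 2894 + 5 = 2899$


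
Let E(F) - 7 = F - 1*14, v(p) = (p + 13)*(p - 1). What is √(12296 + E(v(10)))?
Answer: 4*√781 ≈ 111.79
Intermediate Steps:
v(p) = (-1 + p)*(13 + p) (v(p) = (13 + p)*(-1 + p) = (-1 + p)*(13 + p))
E(F) = -7 + F (E(F) = 7 + (F - 1*14) = 7 + (F - 14) = 7 + (-14 + F) = -7 + F)
√(12296 + E(v(10))) = √(12296 + (-7 + (-13 + 10² + 12*10))) = √(12296 + (-7 + (-13 + 100 + 120))) = √(12296 + (-7 + 207)) = √(12296 + 200) = √12496 = 4*√781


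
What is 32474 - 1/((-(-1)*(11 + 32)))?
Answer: 1396381/43 ≈ 32474.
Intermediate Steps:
32474 - 1/((-(-1)*(11 + 32))) = 32474 - 1/((-(-1)*43)) = 32474 - 1/((-1*(-43))) = 32474 - 1/43 = 1396381/43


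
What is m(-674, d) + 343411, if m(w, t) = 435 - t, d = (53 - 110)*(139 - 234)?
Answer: 338431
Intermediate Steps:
d = 5415 (d = -57*(-95) = 5415)
m(-674, d) + 343411 = (435 - 1*5415) + 343411 = (435 - 5415) + 343411 = -4980 + 343411 = 338431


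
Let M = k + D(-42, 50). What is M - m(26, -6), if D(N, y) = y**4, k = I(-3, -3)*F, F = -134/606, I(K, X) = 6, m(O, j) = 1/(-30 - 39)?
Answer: 43556240855/6969 ≈ 6.2500e+6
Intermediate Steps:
m(O, j) = -1/69 (m(O, j) = 1/(-69) = -1/69)
F = -67/303 (F = -134*1/606 = -67/303 ≈ -0.22112)
k = -134/101 (k = 6*(-67/303) = -134/101 ≈ -1.3267)
M = 631249866/101 (M = -134/101 + 50**4 = -134/101 + 6250000 = 631249866/101 ≈ 6.2500e+6)
M - m(26, -6) = 631249866/101 - 1*(-1/69) = 631249866/101 + 1/69 = 43556240855/6969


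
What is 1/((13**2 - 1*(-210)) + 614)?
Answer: 1/993 ≈ 0.0010071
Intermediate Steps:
1/((13**2 - 1*(-210)) + 614) = 1/((169 + 210) + 614) = 1/(379 + 614) = 1/993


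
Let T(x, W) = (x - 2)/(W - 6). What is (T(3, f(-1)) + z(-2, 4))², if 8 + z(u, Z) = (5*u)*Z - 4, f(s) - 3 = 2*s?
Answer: 68121/25 ≈ 2724.8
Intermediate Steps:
f(s) = 3 + 2*s
z(u, Z) = -12 + 5*Z*u (z(u, Z) = -8 + ((5*u)*Z - 4) = -8 + (5*Z*u - 4) = -8 + (-4 + 5*Z*u) = -12 + 5*Z*u)
T(x, W) = (-2 + x)/(-6 + W)
(T(3, f(-1)) + z(-2, 4))² = ((-2 + 3)/(-6 + (3 + 2*(-1))) + (-12 + 5*4*(-2)))² = (1/(-6 + (3 - 2)) + (-12 - 40))² = (1/(-6 + 1) - 52)² = (1/(-5) - 52)² = (-⅕*1 - 52)² = (-⅕ - 52)² = (-261/5)² = 68121/25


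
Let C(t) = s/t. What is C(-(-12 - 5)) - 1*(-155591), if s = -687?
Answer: 2644360/17 ≈ 1.5555e+5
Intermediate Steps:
C(t) = -687/t
C(-(-12 - 5)) - 1*(-155591) = -687*(-1/(-12 - 5)) - 1*(-155591) = -687/((-1*(-17))) + 155591 = -687/17 + 155591 = 2644360/17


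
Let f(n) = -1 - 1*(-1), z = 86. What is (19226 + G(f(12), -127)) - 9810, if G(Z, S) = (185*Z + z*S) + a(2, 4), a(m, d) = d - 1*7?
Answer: -1509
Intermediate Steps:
a(m, d) = -7 + d (a(m, d) = d - 7 = -7 + d)
f(n) = 0 (f(n) = -1 + 1 = 0)
G(Z, S) = -3 + 86*S + 185*Z (G(Z, S) = (185*Z + 86*S) + (-7 + 4) = (86*S + 185*Z) - 3 = -3 + 86*S + 185*Z)
(19226 + G(f(12), -127)) - 9810 = (19226 + (-3 + 86*(-127) + 185*0)) - 9810 = (19226 + (-3 - 10922 + 0)) - 9810 = (19226 - 10925) - 9810 = 8301 - 9810 = -1509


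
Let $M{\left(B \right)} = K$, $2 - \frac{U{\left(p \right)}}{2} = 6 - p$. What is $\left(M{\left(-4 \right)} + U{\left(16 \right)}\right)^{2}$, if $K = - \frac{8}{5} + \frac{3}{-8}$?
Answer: $\frac{776161}{1600} \approx 485.1$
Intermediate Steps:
$U{\left(p \right)} = -8 + 2 p$ ($U{\left(p \right)} = 4 - 2 \left(6 - p\right) = 4 + \left(-12 + 2 p\right) = -8 + 2 p$)
$K = - \frac{79}{40}$ ($K = \left(-8\right) \frac{1}{5} + 3 \left(- \frac{1}{8}\right) = - \frac{8}{5} - \frac{3}{8} = - \frac{79}{40} \approx -1.975$)
$M{\left(B \right)} = - \frac{79}{40}$
$\left(M{\left(-4 \right)} + U{\left(16 \right)}\right)^{2} = \left(- \frac{79}{40} + \left(-8 + 2 \cdot 16\right)\right)^{2} = \left(- \frac{79}{40} + \left(-8 + 32\right)\right)^{2} = \left(- \frac{79}{40} + 24\right)^{2} = \left(\frac{881}{40}\right)^{2} = \frac{776161}{1600}$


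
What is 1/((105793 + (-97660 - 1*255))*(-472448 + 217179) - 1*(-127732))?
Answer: -1/2010881450 ≈ -4.9729e-10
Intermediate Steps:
1/((105793 + (-97660 - 1*255))*(-472448 + 217179) - 1*(-127732)) = 1/((105793 + (-97660 - 255))*(-255269) + 127732) = 1/((105793 - 97915)*(-255269) + 127732) = 1/(7878*(-255269) + 127732) = 1/(-2011009182 + 127732) = 1/(-2010881450) = -1/2010881450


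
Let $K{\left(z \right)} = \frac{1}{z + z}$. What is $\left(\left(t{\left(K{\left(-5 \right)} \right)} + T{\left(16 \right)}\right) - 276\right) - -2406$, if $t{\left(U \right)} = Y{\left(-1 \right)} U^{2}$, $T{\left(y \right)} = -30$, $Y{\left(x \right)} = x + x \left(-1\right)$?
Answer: $2100$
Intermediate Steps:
$Y{\left(x \right)} = 0$ ($Y{\left(x \right)} = x - x = 0$)
$K{\left(z \right)} = \frac{1}{2 z}$
$t{\left(U \right)} = 0$ ($t{\left(U \right)} = 0 U^{2} = 0$)
$\left(\left(t{\left(K{\left(-5 \right)} \right)} + T{\left(16 \right)}\right) - 276\right) - -2406 = \left(\left(0 - 30\right) - 276\right) - -2406 = \left(-30 - 276\right) + 2406 = -306 + 2406 = 2100$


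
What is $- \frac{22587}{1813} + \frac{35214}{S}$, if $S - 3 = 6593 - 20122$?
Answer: $- \frac{184677372}{12261319} \approx -15.062$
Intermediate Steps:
$S = -13526$ ($S = 3 + \left(6593 - 20122\right) = 3 - 13529 = -13526$)
$- \frac{22587}{1813} + \frac{35214}{S} = - \frac{22587}{1813} + \frac{35214}{-13526} = \left(-22587\right) \frac{1}{1813} + 35214 \left(- \frac{1}{13526}\right) = - \frac{22587}{1813} - \frac{17607}{6763} = - \frac{184677372}{12261319}$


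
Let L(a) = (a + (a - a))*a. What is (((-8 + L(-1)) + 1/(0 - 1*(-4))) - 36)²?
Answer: 29241/16 ≈ 1827.6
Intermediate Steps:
L(a) = a² (L(a) = (a + 0)*a = a*a = a²)
(((-8 + L(-1)) + 1/(0 - 1*(-4))) - 36)² = (((-8 + (-1)²) + 1/(0 - 1*(-4))) - 36)² = (((-8 + 1) + 1/(0 + 4)) - 36)² = ((-7 + 1/4) - 36)² = ((-7 + ¼) - 36)² = (-27/4 - 36)² = (-171/4)² = 29241/16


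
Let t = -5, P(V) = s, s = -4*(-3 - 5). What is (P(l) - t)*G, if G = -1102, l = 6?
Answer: -40774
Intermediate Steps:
s = 32 (s = -4*(-8) = 32)
P(V) = 32
(P(l) - t)*G = (32 - 1*(-5))*(-1102) = (32 + 5)*(-1102) = 37*(-1102) = -40774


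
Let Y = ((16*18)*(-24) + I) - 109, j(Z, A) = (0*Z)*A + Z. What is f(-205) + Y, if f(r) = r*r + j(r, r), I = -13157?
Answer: 21642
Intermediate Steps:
j(Z, A) = Z (j(Z, A) = 0*A + Z = 0 + Z = Z)
f(r) = r + r² (f(r) = r*r + r = r² + r = r + r²)
Y = -20178 (Y = ((16*18)*(-24) - 13157) - 109 = (288*(-24) - 13157) - 109 = (-6912 - 13157) - 109 = -20069 - 109 = -20178)
f(-205) + Y = -205*(1 - 205) - 20178 = -205*(-204) - 20178 = 41820 - 20178 = 21642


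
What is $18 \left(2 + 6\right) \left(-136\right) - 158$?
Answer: $-19742$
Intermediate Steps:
$18 \left(2 + 6\right) \left(-136\right) - 158 = 18 \cdot 8 \left(-136\right) - 158 = 144 \left(-136\right) - 158 = -19584 - 158 = -19742$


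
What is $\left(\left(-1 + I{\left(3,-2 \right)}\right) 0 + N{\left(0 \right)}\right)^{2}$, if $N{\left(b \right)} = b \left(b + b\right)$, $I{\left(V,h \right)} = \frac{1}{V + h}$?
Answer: $0$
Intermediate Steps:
$N{\left(b \right)} = 2 b^{2}$ ($N{\left(b \right)} = b 2 b = 2 b^{2}$)
$\left(\left(-1 + I{\left(3,-2 \right)}\right) 0 + N{\left(0 \right)}\right)^{2} = \left(\left(-1 + \frac{1}{3 - 2}\right) 0 + 2 \cdot 0^{2}\right)^{2} = \left(\left(-1 + 1^{-1}\right) 0 + 2 \cdot 0\right)^{2} = \left(\left(-1 + 1\right) 0 + 0\right)^{2} = \left(0 \cdot 0 + 0\right)^{2} = \left(0 + 0\right)^{2} = 0^{2} = 0$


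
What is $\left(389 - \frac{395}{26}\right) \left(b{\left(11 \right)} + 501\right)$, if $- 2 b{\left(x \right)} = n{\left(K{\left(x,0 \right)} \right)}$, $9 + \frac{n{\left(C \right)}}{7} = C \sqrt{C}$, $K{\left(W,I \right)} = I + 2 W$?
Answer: $\frac{10350735}{52} - \frac{748363 \sqrt{22}}{26} \approx 64047.0$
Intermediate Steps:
$n{\left(C \right)} = -63 + 7 C^{\frac{3}{2}}$ ($n{\left(C \right)} = -63 + 7 C \sqrt{C} = -63 + 7 C^{\frac{3}{2}}$)
$b{\left(x \right)} = \frac{63}{2} - 7 \sqrt{2} x^{\frac{3}{2}}$ ($b{\left(x \right)} = - \frac{-63 + 7 \left(0 + 2 x\right)^{\frac{3}{2}}}{2} = - \frac{-63 + 7 \left(2 x\right)^{\frac{3}{2}}}{2} = - \frac{-63 + 7 \cdot 2 \sqrt{2} x^{\frac{3}{2}}}{2} = - \frac{-63 + 14 \sqrt{2} x^{\frac{3}{2}}}{2} = \frac{63}{2} - 7 \sqrt{2} x^{\frac{3}{2}}$)
$\left(389 - \frac{395}{26}\right) \left(b{\left(11 \right)} + 501\right) = \left(389 - \frac{395}{26}\right) \left(\left(\frac{63}{2} - 7 \sqrt{2} \cdot 11^{\frac{3}{2}}\right) + 501\right) = \left(389 - \frac{395}{26}\right) \left(\left(\frac{63}{2} - 7 \sqrt{2} \cdot 11 \sqrt{11}\right) + 501\right) = \left(389 - \frac{395}{26}\right) \left(\left(\frac{63}{2} - 77 \sqrt{22}\right) + 501\right) = \frac{9719 \left(\frac{1065}{2} - 77 \sqrt{22}\right)}{26} = \frac{10350735}{52} - \frac{748363 \sqrt{22}}{26}$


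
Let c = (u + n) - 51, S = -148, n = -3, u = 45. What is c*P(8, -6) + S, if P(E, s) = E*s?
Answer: 284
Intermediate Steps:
c = -9 (c = (45 - 3) - 51 = 42 - 51 = -9)
c*P(8, -6) + S = -72*(-6) - 148 = -9*(-48) - 148 = 432 - 148 = 284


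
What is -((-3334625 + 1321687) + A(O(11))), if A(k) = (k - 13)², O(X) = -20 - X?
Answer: 2011002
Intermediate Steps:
A(k) = (-13 + k)²
-((-3334625 + 1321687) + A(O(11))) = -((-3334625 + 1321687) + (-13 + (-20 - 1*11))²) = -(-2012938 + (-13 + (-20 - 11))²) = -(-2012938 + (-13 - 31)²) = -(-2012938 + (-44)²) = -(-2012938 + 1936) = -1*(-2011002) = 2011002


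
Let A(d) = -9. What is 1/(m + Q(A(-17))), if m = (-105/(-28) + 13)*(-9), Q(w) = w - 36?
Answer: -4/783 ≈ -0.0051086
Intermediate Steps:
Q(w) = -36 + w
m = -603/4 (m = (-105*(-1/28) + 13)*(-9) = (15/4 + 13)*(-9) = (67/4)*(-9) = -603/4 ≈ -150.75)
1/(m + Q(A(-17))) = 1/(-603/4 + (-36 - 9)) = 1/(-603/4 - 45) = 1/(-783/4) = -4/783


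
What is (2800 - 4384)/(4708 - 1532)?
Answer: -198/397 ≈ -0.49874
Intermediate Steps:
(2800 - 4384)/(4708 - 1532) = -1584/3176 = -1584*1/3176 = -198/397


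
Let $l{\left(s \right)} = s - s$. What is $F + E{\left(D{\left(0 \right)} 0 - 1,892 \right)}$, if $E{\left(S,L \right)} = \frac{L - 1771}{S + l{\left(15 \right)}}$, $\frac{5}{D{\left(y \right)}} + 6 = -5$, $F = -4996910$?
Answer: $-4996031$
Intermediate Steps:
$l{\left(s \right)} = 0$
$D{\left(y \right)} = - \frac{5}{11}$ ($D{\left(y \right)} = \frac{5}{-6 - 5} = \frac{5}{-11} = 5 \left(- \frac{1}{11}\right) = - \frac{5}{11}$)
$E{\left(S,L \right)} = \frac{-1771 + L}{S}$ ($E{\left(S,L \right)} = \frac{L - 1771}{S + 0} = \frac{-1771 + L}{S}$)
$F + E{\left(D{\left(0 \right)} 0 - 1,892 \right)} = -4996910 + \frac{-1771 + 892}{\left(- \frac{5}{11}\right) 0 - 1} = -4996910 + \frac{1}{0 - 1} \left(-879\right) = -4996910 + \frac{1}{-1} \left(-879\right) = -4996910 - -879 = -4996910 + 879 = -4996031$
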